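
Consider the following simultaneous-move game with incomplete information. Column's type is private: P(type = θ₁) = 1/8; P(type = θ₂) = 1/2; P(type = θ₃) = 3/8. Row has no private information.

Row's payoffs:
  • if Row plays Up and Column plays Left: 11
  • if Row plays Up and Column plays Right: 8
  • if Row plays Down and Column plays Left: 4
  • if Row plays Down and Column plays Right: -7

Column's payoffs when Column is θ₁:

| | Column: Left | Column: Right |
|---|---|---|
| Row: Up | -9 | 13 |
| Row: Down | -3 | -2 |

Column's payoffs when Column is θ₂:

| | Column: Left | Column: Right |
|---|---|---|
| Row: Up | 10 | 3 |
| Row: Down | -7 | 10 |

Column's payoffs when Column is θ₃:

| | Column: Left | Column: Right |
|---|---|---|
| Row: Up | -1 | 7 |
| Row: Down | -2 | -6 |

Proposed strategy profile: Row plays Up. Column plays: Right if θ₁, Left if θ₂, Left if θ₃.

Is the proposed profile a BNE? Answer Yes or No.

No

Row plays Up: E[Up] = 1/8·(8) + 1/2·(11) + 3/8·(11) = 85/8; E[Down] = 21/8. Best-responding. ✓
Column (type θ₁), facing Up: Left gives -9, Right gives 13. Proposed Right is best. ✓
Column (type θ₂), facing Up: Left gives 10, Right gives 3. Proposed Left is best. ✓
Column (type θ₃), facing Up: Left gives -1, Right gives 7. Proposed Left is not best — profitable deviation exists. ✗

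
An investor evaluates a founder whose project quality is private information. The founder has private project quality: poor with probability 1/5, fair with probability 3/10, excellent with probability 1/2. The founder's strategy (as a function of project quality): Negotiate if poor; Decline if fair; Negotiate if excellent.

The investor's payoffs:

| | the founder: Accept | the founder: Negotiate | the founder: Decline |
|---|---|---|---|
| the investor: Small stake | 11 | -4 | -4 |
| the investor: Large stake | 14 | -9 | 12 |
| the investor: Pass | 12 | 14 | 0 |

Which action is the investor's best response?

Pass

E[Small stake] = 1/5·(-4) + 3/10·(-4) + 1/2·(-4) = -4
E[Large stake] = 1/5·(-9) + 3/10·(12) + 1/2·(-9) = -27/10
E[Pass] = 1/5·(14) + 3/10·(0) + 1/2·(14) = 49/5
Best response: Pass (49/5 is the largest).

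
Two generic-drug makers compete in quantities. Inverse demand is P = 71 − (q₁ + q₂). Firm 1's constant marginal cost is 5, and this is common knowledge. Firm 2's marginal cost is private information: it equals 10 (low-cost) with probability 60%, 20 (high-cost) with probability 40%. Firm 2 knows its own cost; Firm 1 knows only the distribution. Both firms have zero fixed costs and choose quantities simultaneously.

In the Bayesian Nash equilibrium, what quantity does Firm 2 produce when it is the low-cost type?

Type-c best response for Firm 2: q₂(c) = (71 − c)/2 − q₁/2.
Firm 1 maximizes expected profit; its first-order condition is 71 − 2q₁ − E[q₂] − 5 = 0.
Substituting E[q₂] and solving: E[c₂] = 14, so q₁ = (71 − 2·5 + 14)/3 = 25.
q₂(low-cost) = (71 − 10 − 25)/2 = 18.

18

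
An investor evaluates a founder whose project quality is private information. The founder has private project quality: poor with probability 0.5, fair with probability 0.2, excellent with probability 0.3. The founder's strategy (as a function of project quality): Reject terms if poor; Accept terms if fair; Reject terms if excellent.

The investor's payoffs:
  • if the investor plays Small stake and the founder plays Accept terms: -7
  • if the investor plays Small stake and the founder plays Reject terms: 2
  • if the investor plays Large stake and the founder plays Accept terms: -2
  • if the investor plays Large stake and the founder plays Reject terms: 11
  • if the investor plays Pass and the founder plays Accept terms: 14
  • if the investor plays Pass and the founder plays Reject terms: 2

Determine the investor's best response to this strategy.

Large stake

E[Small stake] = 0.5·(2) + 0.2·(-7) + 0.3·(2) = 0.2
E[Large stake] = 0.5·(11) + 0.2·(-2) + 0.3·(11) = 8.4
E[Pass] = 0.5·(2) + 0.2·(14) + 0.3·(2) = 4.4
Best response: Large stake (8.4 is the largest).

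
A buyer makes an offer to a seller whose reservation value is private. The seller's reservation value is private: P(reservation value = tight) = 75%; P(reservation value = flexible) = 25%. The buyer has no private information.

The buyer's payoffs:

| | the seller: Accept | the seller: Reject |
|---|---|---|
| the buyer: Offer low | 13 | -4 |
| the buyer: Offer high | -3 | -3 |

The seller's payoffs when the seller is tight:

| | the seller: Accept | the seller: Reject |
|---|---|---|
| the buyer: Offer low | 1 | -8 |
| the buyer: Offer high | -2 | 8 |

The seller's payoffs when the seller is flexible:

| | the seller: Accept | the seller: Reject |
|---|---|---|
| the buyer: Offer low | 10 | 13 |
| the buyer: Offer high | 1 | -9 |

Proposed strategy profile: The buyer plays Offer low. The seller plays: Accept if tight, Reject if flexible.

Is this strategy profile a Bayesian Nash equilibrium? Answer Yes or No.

Yes

A profile is a BNE iff every type of every player is best-responding given beliefs about the other side.
The buyer plays Offer low: E[Offer low] = 0.75·(13) + 0.25·(-4) = 8.75; E[Offer high] = -3. Best-responding. ✓
The seller (reservation value tight), facing Offer low: Accept gives 1, Reject gives -8. Proposed Accept is best. ✓
The seller (reservation value flexible), facing Offer low: Accept gives 10, Reject gives 13. Proposed Reject is best. ✓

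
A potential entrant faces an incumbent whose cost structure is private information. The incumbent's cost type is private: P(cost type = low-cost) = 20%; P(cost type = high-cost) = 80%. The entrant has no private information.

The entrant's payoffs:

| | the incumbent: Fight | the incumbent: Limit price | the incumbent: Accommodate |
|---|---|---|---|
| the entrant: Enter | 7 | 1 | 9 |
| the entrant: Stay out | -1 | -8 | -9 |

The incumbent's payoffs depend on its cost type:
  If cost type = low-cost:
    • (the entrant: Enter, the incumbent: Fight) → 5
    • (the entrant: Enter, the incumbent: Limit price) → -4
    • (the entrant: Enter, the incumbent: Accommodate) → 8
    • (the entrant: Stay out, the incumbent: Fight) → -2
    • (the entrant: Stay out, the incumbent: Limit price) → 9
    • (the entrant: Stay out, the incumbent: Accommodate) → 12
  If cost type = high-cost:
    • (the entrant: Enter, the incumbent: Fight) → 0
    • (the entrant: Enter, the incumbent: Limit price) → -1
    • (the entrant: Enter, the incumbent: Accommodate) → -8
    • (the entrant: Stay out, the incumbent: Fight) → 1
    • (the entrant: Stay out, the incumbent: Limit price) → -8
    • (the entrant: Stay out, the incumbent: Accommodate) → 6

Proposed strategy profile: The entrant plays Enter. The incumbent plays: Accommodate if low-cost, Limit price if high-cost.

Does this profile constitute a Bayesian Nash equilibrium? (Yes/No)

No

A profile is a BNE iff every type of every player is best-responding given beliefs about the other side.
The entrant plays Enter: E[Enter] = 0.2·(9) + 0.8·(1) = 2.6; E[Stay out] = -8.2. Best-responding. ✓
The incumbent (cost type low-cost), facing Enter: Fight gives 5, Limit price gives -4, Accommodate gives 8. Proposed Accommodate is best. ✓
The incumbent (cost type high-cost), facing Enter: Fight gives 0, Limit price gives -1, Accommodate gives -8. Proposed Limit price is not best — profitable deviation exists. ✗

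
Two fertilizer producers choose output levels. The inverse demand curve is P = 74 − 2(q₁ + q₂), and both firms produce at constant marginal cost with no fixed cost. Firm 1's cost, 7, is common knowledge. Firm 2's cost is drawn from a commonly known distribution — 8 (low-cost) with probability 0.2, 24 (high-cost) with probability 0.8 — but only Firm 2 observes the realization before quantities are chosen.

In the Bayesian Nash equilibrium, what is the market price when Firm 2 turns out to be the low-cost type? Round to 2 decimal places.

Type-c best response for Firm 2: q₂(c) = (74 − c)/4 − q₁/2.
Firm 1 maximizes expected profit; its first-order condition is 74 − 4q₁ − 2E[q₂] − 7 = 0.
Substituting E[q₂] and solving: E[c₂] = 20.8, so q₁ = (74 − 2·7 + 20.8)/6 = 13.4667.
q₂(low-cost) = 9.76667, so P = 74 − 2·(13.4667 + 9.76667) = 27.5333.

27.53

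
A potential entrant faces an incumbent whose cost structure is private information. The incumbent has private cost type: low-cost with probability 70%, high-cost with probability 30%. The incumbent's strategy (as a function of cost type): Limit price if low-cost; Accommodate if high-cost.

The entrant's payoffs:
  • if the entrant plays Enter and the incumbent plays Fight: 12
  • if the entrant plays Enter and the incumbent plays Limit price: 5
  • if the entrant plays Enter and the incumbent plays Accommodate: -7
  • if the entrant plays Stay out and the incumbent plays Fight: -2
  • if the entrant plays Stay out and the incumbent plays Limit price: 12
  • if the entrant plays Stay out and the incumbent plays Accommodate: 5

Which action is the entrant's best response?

E[Enter] = 0.7·(5) + 0.3·(-7) = 1.4
E[Stay out] = 0.7·(12) + 0.3·(5) = 9.9
Best response: Stay out (9.9 is the largest).

Stay out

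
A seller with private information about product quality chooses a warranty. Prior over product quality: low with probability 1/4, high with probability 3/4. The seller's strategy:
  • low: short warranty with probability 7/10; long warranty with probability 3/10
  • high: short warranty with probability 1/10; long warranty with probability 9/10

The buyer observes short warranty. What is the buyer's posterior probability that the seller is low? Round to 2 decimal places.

Apply Bayes' rule using the sender's strategy as the likelihood.
P(short warranty) = (1/4)·(7/10) + (3/4)·(1/10) = 1/4
P(low | short warranty) = ((1/4)·(7/10)) / (1/4) = (7/40) / (1/4) = 7/10

0.70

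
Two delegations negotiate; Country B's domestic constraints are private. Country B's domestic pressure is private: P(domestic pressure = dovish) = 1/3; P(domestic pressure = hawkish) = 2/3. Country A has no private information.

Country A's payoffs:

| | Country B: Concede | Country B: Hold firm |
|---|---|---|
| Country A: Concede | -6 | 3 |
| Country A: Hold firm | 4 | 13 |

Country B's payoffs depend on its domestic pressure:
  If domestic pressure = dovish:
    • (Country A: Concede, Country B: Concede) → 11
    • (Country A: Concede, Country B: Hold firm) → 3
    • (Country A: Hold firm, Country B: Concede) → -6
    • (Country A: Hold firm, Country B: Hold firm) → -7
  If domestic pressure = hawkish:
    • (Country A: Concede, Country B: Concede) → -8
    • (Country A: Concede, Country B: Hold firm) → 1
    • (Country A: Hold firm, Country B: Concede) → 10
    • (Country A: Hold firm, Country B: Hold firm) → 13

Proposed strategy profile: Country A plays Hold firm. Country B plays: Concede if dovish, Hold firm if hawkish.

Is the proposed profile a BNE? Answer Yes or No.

A profile is a BNE iff every type of every player is best-responding given beliefs about the other side.
Country A plays Hold firm: E[Hold firm] = 1/3·(4) + 2/3·(13) = 10; E[Concede] = 0. Best-responding. ✓
Country B (domestic pressure dovish), facing Hold firm: Concede gives -6, Hold firm gives -7. Proposed Concede is best. ✓
Country B (domestic pressure hawkish), facing Hold firm: Concede gives 10, Hold firm gives 13. Proposed Hold firm is best. ✓

Yes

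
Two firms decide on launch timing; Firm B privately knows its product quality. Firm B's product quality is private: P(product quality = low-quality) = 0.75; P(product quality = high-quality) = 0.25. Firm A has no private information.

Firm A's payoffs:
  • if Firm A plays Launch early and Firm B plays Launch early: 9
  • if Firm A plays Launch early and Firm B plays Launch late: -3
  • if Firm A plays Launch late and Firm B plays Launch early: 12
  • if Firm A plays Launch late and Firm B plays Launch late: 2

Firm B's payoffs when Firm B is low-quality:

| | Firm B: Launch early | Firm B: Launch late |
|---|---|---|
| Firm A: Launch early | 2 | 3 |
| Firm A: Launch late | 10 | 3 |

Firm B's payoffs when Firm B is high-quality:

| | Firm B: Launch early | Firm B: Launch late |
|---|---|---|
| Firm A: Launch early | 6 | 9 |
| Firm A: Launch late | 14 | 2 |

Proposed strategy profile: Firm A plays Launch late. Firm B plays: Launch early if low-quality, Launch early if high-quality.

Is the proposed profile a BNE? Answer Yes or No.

Yes

A profile is a BNE iff every type of every player is best-responding given beliefs about the other side.
Firm A plays Launch late: E[Launch late] = 0.75·(12) + 0.25·(12) = 12; E[Launch early] = 9. Best-responding. ✓
Firm B (product quality low-quality), facing Launch late: Launch early gives 10, Launch late gives 3. Proposed Launch early is best. ✓
Firm B (product quality high-quality), facing Launch late: Launch early gives 14, Launch late gives 2. Proposed Launch early is best. ✓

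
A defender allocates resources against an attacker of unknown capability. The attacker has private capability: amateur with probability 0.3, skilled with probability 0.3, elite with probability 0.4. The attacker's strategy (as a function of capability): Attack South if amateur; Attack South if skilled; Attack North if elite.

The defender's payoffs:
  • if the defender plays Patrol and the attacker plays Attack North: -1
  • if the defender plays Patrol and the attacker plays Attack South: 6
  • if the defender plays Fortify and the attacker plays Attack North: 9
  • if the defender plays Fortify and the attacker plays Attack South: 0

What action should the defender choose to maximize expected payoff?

Fortify

E[Patrol] = 0.3·(6) + 0.3·(6) + 0.4·(-1) = 3.2
E[Fortify] = 0.3·(0) + 0.3·(0) + 0.4·(9) = 3.6
Best response: Fortify (3.6 is the largest).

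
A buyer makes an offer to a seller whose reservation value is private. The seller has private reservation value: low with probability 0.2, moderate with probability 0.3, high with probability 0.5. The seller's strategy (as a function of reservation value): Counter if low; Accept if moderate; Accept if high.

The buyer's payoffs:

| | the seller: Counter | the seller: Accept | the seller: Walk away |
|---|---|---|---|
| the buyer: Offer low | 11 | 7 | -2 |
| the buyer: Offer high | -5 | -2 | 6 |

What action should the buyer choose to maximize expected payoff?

Offer low

Compute the buyer's expected payoff for each action, taking the expectation over the seller's type.
E[Offer low] = 0.2·(11) + 0.3·(7) + 0.5·(7) = 7.8
E[Offer high] = 0.2·(-5) + 0.3·(-2) + 0.5·(-2) = -2.6
Best response: Offer low (7.8 is the largest).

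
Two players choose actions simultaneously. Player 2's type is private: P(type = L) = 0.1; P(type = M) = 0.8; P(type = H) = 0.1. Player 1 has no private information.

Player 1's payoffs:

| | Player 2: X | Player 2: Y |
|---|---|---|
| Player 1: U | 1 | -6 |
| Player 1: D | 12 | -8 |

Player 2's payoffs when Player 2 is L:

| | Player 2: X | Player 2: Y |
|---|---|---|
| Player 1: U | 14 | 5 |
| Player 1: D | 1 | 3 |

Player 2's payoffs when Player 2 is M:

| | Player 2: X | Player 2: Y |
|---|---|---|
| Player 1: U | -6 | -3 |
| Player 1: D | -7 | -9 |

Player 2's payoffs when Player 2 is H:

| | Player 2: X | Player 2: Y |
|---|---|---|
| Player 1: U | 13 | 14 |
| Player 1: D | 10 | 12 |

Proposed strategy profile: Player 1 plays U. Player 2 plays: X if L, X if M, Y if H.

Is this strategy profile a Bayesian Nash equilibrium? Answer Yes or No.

No

Player 1 plays U: E[U] = 0.1·(1) + 0.8·(1) + 0.1·(-6) = 0.3; E[D] = 10. Not best-responding. ✗
Player 2 (type L), facing U: X gives 14, Y gives 5. Proposed X is best. ✓
Player 2 (type M), facing U: X gives -6, Y gives -3. Proposed X is not best — profitable deviation exists. ✗
Player 2 (type H), facing U: X gives 13, Y gives 14. Proposed Y is best. ✓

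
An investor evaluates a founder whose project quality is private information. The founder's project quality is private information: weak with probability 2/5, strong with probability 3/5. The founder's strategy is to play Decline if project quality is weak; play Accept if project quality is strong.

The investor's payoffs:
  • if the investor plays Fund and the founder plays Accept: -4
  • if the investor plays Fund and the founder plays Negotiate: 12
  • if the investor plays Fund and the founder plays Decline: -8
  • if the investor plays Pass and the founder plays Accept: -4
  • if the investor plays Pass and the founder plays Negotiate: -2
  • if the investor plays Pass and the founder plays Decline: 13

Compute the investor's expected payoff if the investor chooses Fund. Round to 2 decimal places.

E[Fund] = 2/5·(-8) + 3/5·(-4) = (-16/5) + (-12/5) = -28/5

-5.60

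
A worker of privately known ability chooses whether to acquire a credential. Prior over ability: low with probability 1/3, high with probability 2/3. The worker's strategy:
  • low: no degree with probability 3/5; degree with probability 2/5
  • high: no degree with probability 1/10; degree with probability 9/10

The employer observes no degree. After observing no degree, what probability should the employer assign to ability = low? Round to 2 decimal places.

P(no degree) = (1/3)·(3/5) + (2/3)·(1/10) = 4/15
P(low | no degree) = ((1/3)·(3/5)) / (4/15) = (1/5) / (4/15) = 3/4

0.75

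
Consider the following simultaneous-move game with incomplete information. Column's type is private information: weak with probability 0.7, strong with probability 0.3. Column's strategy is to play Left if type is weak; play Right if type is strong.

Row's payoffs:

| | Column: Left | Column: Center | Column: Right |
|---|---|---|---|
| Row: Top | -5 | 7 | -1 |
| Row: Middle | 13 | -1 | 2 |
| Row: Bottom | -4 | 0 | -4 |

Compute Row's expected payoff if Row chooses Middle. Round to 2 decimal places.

9.70

E[Middle] = 0.7·13 + 0.3·2 = 9.1 + 0.6 = 9.7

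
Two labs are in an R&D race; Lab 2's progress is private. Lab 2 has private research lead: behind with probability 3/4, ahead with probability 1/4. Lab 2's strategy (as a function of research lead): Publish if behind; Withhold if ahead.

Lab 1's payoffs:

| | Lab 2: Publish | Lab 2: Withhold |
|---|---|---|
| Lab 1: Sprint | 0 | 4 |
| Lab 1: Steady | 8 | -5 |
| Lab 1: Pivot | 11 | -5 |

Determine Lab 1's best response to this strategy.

E[Sprint] = 3/4·(0) + 1/4·(4) = 1
E[Steady] = 3/4·(8) + 1/4·(-5) = 19/4
E[Pivot] = 3/4·(11) + 1/4·(-5) = 7
Best response: Pivot (7 is the largest).

Pivot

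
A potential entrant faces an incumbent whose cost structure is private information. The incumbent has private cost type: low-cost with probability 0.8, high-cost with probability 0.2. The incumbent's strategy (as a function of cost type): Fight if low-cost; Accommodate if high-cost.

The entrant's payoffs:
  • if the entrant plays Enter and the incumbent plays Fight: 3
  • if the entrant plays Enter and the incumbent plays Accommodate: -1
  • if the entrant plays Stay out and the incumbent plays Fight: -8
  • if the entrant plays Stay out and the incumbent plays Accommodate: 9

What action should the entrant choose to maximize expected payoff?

Enter

E[Enter] = 0.8·(3) + 0.2·(-1) = 2.2
E[Stay out] = 0.8·(-8) + 0.2·(9) = -4.6
Best response: Enter (2.2 is the largest).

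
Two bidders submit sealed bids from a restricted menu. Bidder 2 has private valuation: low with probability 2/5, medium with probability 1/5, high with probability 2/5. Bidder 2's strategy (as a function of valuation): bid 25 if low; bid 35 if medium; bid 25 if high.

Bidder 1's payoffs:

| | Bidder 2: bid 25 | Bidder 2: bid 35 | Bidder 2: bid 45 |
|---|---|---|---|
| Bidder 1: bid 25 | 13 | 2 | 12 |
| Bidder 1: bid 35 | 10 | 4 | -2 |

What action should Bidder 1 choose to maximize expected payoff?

bid 25

Compute Bidder 1's expected payoff for each action, taking the expectation over Bidder 2's type.
E[bid 25] = 2/5·(13) + 1/5·(2) + 2/5·(13) = 54/5
E[bid 35] = 2/5·(10) + 1/5·(4) + 2/5·(10) = 44/5
Best response: bid 25 (54/5 is the largest).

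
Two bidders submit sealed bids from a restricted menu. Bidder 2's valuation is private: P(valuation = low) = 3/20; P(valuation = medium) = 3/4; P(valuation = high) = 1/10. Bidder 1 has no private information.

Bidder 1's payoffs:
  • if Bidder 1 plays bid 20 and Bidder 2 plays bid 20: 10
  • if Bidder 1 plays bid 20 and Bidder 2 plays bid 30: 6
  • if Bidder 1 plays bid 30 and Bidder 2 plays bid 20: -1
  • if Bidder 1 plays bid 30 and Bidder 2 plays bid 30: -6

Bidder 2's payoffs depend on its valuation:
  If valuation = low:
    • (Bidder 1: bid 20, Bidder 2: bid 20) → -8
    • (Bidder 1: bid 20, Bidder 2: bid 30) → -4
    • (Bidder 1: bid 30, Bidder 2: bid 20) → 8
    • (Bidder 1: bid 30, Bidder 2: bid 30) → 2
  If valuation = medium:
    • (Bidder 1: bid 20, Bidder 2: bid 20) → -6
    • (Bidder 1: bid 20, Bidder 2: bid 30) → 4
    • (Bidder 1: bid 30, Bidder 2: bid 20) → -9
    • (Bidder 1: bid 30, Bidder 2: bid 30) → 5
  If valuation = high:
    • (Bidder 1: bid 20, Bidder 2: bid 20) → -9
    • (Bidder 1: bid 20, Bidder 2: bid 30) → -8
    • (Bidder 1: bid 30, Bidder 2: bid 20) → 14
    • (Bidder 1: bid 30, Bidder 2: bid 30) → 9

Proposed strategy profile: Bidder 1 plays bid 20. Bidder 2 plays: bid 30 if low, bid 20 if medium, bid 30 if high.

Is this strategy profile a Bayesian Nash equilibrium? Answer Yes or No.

No

A profile is a BNE iff every type of every player is best-responding given beliefs about the other side.
Bidder 1 plays bid 20: E[bid 20] = 3/20·(6) + 3/4·(10) + 1/10·(6) = 9; E[bid 30] = -9/4. Best-responding. ✓
Bidder 2 (valuation low), facing bid 20: bid 20 gives -8, bid 30 gives -4. Proposed bid 30 is best. ✓
Bidder 2 (valuation medium), facing bid 20: bid 20 gives -6, bid 30 gives 4. Proposed bid 20 is not best — profitable deviation exists. ✗
Bidder 2 (valuation high), facing bid 20: bid 20 gives -9, bid 30 gives -8. Proposed bid 30 is best. ✓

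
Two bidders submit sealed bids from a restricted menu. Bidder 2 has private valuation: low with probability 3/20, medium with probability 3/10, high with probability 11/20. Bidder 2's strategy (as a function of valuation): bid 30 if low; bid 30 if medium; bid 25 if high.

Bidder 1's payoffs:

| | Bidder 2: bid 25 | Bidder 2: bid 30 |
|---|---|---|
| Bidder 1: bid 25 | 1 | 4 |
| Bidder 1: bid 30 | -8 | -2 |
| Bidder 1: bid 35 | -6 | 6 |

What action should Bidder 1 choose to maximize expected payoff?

bid 25

E[bid 25] = 3/20·(4) + 3/10·(4) + 11/20·(1) = 47/20
E[bid 30] = 3/20·(-2) + 3/10·(-2) + 11/20·(-8) = -53/10
E[bid 35] = 3/20·(6) + 3/10·(6) + 11/20·(-6) = -3/5
Best response: bid 25 (47/20 is the largest).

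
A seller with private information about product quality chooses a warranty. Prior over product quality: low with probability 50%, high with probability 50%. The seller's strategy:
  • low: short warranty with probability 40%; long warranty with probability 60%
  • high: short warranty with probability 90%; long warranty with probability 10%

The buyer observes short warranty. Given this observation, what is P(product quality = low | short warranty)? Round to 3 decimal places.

P(short warranty) = 0.5·0.4 + 0.5·0.9 = 0.65
P(low | short warranty) = (0.5·0.4) / 0.65 = 0.2 / 0.65 = 0.307692

0.308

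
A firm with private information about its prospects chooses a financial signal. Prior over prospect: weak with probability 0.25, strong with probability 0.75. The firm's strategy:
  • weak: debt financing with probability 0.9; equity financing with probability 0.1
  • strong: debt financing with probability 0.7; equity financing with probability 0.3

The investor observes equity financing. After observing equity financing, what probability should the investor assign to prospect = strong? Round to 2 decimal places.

P(equity financing) = 0.25·0.1 + 0.75·0.3 = 0.25
P(strong | equity financing) = (0.75·0.3) / 0.25 = 0.225 / 0.25 = 0.9

0.90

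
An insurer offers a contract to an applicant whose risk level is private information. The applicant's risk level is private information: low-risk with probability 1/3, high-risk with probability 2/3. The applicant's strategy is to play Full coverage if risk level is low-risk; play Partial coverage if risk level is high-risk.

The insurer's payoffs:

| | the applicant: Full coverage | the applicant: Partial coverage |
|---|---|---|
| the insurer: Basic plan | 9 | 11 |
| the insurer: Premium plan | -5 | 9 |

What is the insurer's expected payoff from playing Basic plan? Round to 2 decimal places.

E[Basic plan] = 1/3·9 + 2/3·11 = 3 + 22/3 = 31/3

10.33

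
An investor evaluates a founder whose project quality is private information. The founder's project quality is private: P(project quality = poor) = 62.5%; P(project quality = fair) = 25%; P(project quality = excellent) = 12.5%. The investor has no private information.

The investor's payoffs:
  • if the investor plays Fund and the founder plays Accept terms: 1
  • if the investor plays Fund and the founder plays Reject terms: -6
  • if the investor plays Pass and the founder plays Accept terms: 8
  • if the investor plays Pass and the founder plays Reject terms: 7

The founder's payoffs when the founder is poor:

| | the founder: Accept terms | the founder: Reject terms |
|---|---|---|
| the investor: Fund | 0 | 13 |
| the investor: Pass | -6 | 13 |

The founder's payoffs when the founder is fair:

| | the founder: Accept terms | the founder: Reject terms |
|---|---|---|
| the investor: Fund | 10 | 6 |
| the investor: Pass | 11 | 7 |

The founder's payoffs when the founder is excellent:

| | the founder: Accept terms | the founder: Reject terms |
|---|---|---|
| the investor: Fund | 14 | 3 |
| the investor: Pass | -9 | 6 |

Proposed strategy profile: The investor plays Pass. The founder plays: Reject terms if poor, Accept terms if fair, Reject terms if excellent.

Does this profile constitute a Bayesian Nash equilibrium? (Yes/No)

Yes

The investor plays Pass: E[Pass] = 0.625·(7) + 0.25·(8) + 0.125·(7) = 7.25; E[Fund] = -4.25. Best-responding. ✓
The founder (project quality poor), facing Pass: Accept terms gives -6, Reject terms gives 13. Proposed Reject terms is best. ✓
The founder (project quality fair), facing Pass: Accept terms gives 11, Reject terms gives 7. Proposed Accept terms is best. ✓
The founder (project quality excellent), facing Pass: Accept terms gives -9, Reject terms gives 6. Proposed Reject terms is best. ✓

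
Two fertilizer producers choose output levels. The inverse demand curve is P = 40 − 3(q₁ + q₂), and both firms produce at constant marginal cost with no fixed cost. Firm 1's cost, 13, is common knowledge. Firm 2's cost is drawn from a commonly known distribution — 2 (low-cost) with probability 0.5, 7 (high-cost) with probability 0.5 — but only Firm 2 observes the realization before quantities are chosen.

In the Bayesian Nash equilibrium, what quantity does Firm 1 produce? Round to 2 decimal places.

Firm 2 with cost c maximizes (40 − 3(q₁+q₂) − c)·q₂, giving q₂(c) = (40 − c − 3q₁)/6.
E[c₂] = 0.5·2 + 0.5·7 = 4.5
Firm 1's FOC against E[q₂] yields q₁ = (40 − 2·13 + E[c₂])/9 = (40 − 26 + 4.5)/9 = 2.05556.

2.06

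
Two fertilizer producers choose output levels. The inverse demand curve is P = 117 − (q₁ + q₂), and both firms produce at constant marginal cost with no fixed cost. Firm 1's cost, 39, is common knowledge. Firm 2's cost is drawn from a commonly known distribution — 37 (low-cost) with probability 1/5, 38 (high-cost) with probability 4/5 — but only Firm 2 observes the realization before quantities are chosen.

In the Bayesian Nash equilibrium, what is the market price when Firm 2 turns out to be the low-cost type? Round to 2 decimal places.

Firm 2 with cost c maximizes (117 − (q₁+q₂) − c)·q₂, giving q₂(c) = (117 − c − q₁)/2.
E[c₂] = 1/5·37 + 4/5·38 = 37.8
Firm 1's FOC against E[q₂] yields q₁ = (117 − 2·39 + E[c₂])/3 = (117 − 78 + 37.8)/3 = 25.6.
q₂(low-cost) = 27.2, so P = 117 − (25.6 + 27.2) = 64.2.

64.20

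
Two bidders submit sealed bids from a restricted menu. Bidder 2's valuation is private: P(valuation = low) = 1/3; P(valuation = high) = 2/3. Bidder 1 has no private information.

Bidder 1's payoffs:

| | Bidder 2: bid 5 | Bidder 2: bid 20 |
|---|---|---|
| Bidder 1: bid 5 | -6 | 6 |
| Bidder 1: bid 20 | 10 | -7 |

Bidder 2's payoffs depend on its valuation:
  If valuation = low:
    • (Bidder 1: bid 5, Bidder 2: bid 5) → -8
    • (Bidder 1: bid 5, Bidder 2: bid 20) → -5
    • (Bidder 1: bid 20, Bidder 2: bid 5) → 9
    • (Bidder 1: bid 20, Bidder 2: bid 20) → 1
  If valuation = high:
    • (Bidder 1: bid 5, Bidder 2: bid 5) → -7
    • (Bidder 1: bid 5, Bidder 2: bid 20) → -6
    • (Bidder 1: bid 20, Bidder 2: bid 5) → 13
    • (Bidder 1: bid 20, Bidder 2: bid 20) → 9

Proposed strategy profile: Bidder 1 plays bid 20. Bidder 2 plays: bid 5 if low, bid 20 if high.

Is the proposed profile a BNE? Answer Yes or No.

No

Bidder 1 plays bid 20: E[bid 20] = 1/3·(10) + 2/3·(-7) = -4/3; E[bid 5] = 2. Not best-responding. ✗
Bidder 2 (valuation low), facing bid 20: bid 5 gives 9, bid 20 gives 1. Proposed bid 5 is best. ✓
Bidder 2 (valuation high), facing bid 20: bid 5 gives 13, bid 20 gives 9. Proposed bid 20 is not best — profitable deviation exists. ✗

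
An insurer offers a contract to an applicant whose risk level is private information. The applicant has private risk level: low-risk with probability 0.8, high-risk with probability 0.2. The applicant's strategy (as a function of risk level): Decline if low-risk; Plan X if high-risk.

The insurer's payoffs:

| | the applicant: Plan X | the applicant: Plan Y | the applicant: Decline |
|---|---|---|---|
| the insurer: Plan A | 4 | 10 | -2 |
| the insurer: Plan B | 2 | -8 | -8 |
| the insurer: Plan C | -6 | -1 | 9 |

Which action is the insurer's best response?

Plan C

Compute the insurer's expected payoff for each action, taking the expectation over the applicant's type.
E[Plan A] = 0.8·(-2) + 0.2·(4) = -0.8
E[Plan B] = 0.8·(-8) + 0.2·(2) = -6
E[Plan C] = 0.8·(9) + 0.2·(-6) = 6
Best response: Plan C (6 is the largest).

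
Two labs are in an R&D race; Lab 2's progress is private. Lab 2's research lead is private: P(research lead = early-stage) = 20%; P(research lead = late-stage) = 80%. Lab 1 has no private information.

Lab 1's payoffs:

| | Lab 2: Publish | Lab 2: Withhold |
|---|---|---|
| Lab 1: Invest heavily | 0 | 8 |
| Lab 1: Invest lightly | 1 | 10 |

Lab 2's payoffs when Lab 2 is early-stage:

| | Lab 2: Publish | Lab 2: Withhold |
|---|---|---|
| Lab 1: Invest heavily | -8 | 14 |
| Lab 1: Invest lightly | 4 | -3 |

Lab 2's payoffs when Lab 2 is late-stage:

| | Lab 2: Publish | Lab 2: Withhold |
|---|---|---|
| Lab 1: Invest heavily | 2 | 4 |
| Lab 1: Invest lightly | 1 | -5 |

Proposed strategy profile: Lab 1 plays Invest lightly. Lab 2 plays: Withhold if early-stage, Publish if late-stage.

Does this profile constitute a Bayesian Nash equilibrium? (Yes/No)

No

Lab 1 plays Invest lightly: E[Invest lightly] = 0.2·(10) + 0.8·(1) = 2.8; E[Invest heavily] = 1.6. Best-responding. ✓
Lab 2 (research lead early-stage), facing Invest lightly: Publish gives 4, Withhold gives -3. Proposed Withhold is not best — profitable deviation exists. ✗
Lab 2 (research lead late-stage), facing Invest lightly: Publish gives 1, Withhold gives -5. Proposed Publish is best. ✓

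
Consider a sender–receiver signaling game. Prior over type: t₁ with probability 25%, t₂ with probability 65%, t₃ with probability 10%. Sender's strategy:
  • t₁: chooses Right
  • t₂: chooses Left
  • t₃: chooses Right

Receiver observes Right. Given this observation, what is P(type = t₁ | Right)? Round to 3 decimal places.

0.714

P(Right) = 0.25·1 + 0.65·0 + 0.1·1 = 0.35
P(t₁ | Right) = (0.25·1) / 0.35 = 0.25 / 0.35 = 0.714286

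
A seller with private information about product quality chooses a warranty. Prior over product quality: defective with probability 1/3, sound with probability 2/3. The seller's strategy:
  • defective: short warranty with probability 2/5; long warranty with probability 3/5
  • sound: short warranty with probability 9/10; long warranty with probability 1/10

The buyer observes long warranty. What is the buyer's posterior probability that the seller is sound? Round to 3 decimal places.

P(long warranty) = (1/3)·(3/5) + (2/3)·(1/10) = 4/15
P(sound | long warranty) = ((2/3)·(1/10)) / (4/15) = (1/15) / (4/15) = 1/4

0.250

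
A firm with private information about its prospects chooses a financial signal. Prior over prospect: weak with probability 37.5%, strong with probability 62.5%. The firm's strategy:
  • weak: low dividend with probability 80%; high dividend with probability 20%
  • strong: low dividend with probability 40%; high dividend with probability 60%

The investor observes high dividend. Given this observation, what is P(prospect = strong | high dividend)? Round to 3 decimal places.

P(high dividend) = 0.375·0.2 + 0.625·0.6 = 0.45
P(strong | high dividend) = (0.625·0.6) / 0.45 = 0.375 / 0.45 = 0.833333

0.833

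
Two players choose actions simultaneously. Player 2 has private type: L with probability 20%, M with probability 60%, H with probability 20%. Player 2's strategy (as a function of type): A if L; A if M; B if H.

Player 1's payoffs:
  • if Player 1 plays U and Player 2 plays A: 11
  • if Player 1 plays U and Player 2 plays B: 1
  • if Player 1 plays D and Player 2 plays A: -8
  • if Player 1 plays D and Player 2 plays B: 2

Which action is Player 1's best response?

U

Compute Player 1's expected payoff for each action, taking the expectation over Player 2's type.
E[U] = 0.2·(11) + 0.6·(11) + 0.2·(1) = 9
E[D] = 0.2·(-8) + 0.6·(-8) + 0.2·(2) = -6
Best response: U (9 is the largest).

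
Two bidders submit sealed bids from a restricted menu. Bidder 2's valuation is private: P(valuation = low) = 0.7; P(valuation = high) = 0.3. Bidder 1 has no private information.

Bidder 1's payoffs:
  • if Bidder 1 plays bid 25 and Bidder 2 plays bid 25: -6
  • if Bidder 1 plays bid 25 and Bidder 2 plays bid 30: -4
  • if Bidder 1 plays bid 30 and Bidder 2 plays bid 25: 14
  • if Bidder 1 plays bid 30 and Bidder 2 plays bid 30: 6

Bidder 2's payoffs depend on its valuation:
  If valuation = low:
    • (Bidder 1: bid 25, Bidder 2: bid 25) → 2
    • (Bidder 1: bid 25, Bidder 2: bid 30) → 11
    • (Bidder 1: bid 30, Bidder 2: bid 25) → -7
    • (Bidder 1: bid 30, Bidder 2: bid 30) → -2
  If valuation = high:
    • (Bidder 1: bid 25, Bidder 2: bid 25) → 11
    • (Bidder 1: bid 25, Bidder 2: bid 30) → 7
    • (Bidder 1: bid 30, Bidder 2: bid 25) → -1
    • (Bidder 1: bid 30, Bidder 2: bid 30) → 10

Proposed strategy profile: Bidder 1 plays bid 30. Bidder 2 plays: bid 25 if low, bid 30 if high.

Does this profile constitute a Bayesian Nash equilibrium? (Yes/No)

Bidder 1 plays bid 30: E[bid 30] = 0.7·(14) + 0.3·(6) = 11.6; E[bid 25] = -5.4. Best-responding. ✓
Bidder 2 (valuation low), facing bid 30: bid 25 gives -7, bid 30 gives -2. Proposed bid 25 is not best — profitable deviation exists. ✗
Bidder 2 (valuation high), facing bid 30: bid 25 gives -1, bid 30 gives 10. Proposed bid 30 is best. ✓

No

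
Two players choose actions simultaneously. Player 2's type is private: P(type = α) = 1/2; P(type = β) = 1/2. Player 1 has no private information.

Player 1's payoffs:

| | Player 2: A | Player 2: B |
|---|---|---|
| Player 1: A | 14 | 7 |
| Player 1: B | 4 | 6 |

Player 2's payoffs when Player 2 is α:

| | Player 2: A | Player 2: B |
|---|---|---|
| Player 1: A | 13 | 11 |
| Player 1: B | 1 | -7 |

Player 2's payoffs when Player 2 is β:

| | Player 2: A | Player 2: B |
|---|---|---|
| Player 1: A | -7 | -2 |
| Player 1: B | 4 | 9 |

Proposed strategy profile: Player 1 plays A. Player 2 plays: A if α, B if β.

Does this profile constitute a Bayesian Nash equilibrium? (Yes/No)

Yes

A profile is a BNE iff every type of every player is best-responding given beliefs about the other side.
Player 1 plays A: E[A] = 1/2·(14) + 1/2·(7) = 21/2; E[B] = 5. Best-responding. ✓
Player 2 (type α), facing A: A gives 13, B gives 11. Proposed A is best. ✓
Player 2 (type β), facing A: A gives -7, B gives -2. Proposed B is best. ✓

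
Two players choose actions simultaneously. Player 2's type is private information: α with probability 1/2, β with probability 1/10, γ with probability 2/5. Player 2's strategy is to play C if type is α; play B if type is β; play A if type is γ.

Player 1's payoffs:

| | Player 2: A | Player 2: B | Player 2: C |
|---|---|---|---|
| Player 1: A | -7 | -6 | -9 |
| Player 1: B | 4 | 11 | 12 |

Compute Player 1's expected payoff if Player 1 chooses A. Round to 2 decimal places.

E[A] = 1/2·(-9) + 1/10·(-6) + 2/5·(-7) = (-9/2) + (-3/5) + (-14/5) = -79/10

-7.90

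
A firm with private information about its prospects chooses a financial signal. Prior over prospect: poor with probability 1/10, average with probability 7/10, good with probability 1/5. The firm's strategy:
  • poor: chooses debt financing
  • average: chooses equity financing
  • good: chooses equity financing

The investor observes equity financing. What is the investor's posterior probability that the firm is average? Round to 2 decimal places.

Apply Bayes' rule using the sender's strategy as the likelihood.
P(equity financing) = (1/10)·0 + (7/10)·1 + (1/5)·1 = 9/10
P(average | equity financing) = ((7/10)·1) / (9/10) = (7/10) / (9/10) = 7/9

0.78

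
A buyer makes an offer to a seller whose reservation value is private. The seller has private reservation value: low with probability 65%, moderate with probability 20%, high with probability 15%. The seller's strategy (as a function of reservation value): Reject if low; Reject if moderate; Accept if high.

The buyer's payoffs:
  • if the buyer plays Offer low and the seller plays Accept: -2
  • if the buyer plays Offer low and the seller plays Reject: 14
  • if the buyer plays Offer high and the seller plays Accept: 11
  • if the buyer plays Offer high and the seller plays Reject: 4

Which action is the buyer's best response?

E[Offer low] = 0.65·(14) + 0.2·(14) + 0.15·(-2) = 11.6
E[Offer high] = 0.65·(4) + 0.2·(4) + 0.15·(11) = 5.05
Best response: Offer low (11.6 is the largest).

Offer low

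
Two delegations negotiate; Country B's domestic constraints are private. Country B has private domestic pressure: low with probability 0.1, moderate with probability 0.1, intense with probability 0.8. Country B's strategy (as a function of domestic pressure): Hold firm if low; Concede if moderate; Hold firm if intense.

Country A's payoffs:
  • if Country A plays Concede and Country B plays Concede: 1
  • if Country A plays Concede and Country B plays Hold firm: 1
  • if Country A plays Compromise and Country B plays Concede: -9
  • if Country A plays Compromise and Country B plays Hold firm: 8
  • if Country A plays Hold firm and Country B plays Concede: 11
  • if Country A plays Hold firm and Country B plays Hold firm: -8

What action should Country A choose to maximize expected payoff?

Compute Country A's expected payoff for each action, taking the expectation over Country B's type.
E[Concede] = 0.1·(1) + 0.1·(1) + 0.8·(1) = 1
E[Compromise] = 0.1·(8) + 0.1·(-9) + 0.8·(8) = 6.3
E[Hold firm] = 0.1·(-8) + 0.1·(11) + 0.8·(-8) = -6.1
Best response: Compromise (6.3 is the largest).

Compromise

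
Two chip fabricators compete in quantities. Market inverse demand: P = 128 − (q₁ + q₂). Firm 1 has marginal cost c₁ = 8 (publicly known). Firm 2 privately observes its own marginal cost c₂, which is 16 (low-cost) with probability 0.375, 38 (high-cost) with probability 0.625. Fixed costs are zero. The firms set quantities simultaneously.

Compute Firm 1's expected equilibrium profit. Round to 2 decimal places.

Firm 2 with cost c maximizes (128 − (q₁+q₂) − c)·q₂, giving q₂(c) = (128 − c − q₁)/2.
E[c₂] = 0.375·16 + 0.625·38 = 29.75
Firm 1's FOC against E[q₂] yields q₁ = (128 − 2·8 + E[c₂])/3 = (128 − 16 + 29.75)/3 = 47.25.
E[P] = 128 − (q₁ + E[q₂]) = 55.25; Firm 1's expected profit = (E[P] − 8)·q₁ = (55.25 − 8)·47.25 = 2232.56.

2232.56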